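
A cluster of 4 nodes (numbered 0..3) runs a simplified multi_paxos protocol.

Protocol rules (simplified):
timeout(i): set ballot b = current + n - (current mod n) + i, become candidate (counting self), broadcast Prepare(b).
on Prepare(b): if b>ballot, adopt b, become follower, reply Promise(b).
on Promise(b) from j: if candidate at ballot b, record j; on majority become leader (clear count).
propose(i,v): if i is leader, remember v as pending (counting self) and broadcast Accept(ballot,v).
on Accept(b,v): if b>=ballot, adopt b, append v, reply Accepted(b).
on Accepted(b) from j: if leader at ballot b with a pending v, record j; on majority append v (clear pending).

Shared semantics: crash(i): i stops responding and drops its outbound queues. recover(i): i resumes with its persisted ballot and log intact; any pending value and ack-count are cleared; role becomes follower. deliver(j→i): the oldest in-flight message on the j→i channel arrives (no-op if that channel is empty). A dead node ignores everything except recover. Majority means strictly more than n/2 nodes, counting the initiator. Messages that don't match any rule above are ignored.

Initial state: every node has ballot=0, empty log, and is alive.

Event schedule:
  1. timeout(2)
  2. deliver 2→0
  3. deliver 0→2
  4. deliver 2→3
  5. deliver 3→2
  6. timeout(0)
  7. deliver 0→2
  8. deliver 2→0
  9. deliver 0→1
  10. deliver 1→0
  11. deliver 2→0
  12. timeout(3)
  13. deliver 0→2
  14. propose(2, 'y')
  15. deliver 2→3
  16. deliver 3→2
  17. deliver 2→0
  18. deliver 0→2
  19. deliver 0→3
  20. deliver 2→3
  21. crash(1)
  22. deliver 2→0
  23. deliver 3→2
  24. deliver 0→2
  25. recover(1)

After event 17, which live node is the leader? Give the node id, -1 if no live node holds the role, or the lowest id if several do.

after 1 — timeout(2): n2:cand/b6/[-]
after 2 — deliver 2→0: n0:foll/b6/[-]
after 3 — deliver 0→2: ·
after 4 — deliver 2→3: n3:foll/b6/[-]
after 5 — deliver 3→2: n2:lead/b6/[-]
after 6 — timeout(0): n0:cand/b8/[-]
after 7 — deliver 0→2: n2:foll/b8/[-]
after 8 — deliver 2→0: ·
after 9 — deliver 0→1: n1:foll/b8/[-]
after 10 — deliver 1→0: n0:lead/b8/[-]
after 11 — deliver 2→0: ·
after 12 — timeout(3): n3:cand/b11/[-]
after 13 — deliver 0→2: ·
after 14 — propose(2,'y'): ·
after 15 — deliver 2→3: ·
after 16 — deliver 3→2: n2:foll/b11/[-]
after 17 — deliver 2→0: ·

0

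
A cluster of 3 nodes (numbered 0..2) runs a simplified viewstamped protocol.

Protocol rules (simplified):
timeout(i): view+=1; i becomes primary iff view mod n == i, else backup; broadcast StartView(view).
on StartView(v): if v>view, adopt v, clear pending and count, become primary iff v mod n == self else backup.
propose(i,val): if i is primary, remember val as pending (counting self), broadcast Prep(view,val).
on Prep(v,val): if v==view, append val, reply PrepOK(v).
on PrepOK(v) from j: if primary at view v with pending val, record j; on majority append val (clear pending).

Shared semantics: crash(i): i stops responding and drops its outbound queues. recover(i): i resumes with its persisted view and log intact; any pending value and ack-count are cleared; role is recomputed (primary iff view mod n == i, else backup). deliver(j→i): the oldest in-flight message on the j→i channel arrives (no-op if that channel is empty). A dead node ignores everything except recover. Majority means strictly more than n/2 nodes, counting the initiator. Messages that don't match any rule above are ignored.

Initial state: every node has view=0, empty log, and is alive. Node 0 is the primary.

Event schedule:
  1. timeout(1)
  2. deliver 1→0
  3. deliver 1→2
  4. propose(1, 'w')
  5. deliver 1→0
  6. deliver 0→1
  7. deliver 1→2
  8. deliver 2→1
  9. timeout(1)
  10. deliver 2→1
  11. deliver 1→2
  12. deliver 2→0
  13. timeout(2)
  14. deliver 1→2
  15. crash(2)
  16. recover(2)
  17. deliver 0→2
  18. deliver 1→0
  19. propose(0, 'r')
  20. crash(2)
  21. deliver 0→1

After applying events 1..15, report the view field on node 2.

[1] timeout(1) → N1(prim v1 [-])
[2] deliver 1→0 → N0(back v1 [-])
[3] deliver 1→2 → N2(back v1 [-])
[4] propose(1,'w') → ∅
[5] deliver 1→0 → N0(back v1 [w])
[6] deliver 0→1 → N1(prim v1 [w])
[7] deliver 1→2 → N2(back v1 [w])
[8] deliver 2→1 → ∅
[9] timeout(1) → N1(back v2 [w])
[10] deliver 2→1 → ∅
[11] deliver 1→2 → N2(prim v2 [w])
[12] deliver 2→0 → ∅
[13] timeout(2) → N2(back v3 [w])
[14] deliver 1→2 → ∅
[15] crash(2) → N2(✗back v3 [w])

3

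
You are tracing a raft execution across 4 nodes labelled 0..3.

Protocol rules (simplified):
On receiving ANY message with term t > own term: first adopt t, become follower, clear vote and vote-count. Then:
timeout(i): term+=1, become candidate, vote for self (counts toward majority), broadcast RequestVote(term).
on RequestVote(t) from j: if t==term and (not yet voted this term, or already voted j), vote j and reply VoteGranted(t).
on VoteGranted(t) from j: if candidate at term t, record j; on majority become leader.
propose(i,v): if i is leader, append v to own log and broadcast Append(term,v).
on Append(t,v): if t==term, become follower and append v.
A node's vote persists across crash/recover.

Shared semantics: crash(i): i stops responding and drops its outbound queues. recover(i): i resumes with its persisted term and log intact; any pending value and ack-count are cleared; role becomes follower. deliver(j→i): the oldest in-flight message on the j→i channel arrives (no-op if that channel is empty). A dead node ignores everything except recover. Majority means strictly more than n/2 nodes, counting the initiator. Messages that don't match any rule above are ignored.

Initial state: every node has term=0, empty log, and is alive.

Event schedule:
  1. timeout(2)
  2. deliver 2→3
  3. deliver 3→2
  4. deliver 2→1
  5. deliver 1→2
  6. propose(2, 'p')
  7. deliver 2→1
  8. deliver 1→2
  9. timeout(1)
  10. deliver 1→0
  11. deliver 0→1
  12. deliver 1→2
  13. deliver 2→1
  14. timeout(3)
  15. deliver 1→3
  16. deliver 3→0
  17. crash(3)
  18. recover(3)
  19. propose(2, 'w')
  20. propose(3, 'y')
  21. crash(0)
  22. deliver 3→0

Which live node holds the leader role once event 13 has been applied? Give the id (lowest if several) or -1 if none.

[1] timeout(2) → N2(cand t1 [-])
[2] deliver 2→3 → N3(foll t1 [-])
[3] deliver 3→2 → ∅
[4] deliver 2→1 → N1(foll t1 [-])
[5] deliver 1→2 → N2(lead t1 [-])
[6] propose(2,'p') → N2(lead t1 [p])
[7] deliver 2→1 → N1(foll t1 [p])
[8] deliver 1→2 → ∅
[9] timeout(1) → N1(cand t2 [p])
[10] deliver 1→0 → N0(foll t2 [-])
[11] deliver 0→1 → ∅
[12] deliver 1→2 → N2(foll t2 [p])
[13] deliver 2→1 → N1(lead t2 [p])

1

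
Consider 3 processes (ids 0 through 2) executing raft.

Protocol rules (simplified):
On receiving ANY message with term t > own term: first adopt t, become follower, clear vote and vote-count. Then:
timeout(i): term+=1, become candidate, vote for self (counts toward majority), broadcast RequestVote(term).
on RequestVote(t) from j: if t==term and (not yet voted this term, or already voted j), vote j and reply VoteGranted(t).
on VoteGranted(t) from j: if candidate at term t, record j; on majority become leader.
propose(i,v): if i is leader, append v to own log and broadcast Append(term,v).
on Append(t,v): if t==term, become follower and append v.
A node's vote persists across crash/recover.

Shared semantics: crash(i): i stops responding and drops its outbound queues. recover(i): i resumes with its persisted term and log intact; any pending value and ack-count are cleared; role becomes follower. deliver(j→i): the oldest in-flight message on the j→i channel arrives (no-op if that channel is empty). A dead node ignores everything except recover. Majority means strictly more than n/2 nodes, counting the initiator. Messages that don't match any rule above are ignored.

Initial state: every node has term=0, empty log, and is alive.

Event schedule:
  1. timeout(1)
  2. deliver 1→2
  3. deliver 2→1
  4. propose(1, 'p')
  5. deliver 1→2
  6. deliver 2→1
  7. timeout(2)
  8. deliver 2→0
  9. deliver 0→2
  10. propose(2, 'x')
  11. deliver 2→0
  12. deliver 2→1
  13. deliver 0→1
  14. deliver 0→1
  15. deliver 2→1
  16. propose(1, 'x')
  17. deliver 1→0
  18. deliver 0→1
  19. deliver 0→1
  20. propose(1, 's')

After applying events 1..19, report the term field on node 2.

2

e1 timeout(1): 1[cand,t=1,-]
e2 deliver 1→2: 2[foll,t=1,-]
e3 deliver 2→1: 1[lead,t=1,-]
e4 propose(1,'p'): 1[lead,t=1,p]
e5 deliver 1→2: 2[foll,t=1,p]
e6 deliver 2→1: ·
e7 timeout(2): 2[cand,t=2,p]
e8 deliver 2→0: 0[foll,t=2,-]
e9 deliver 0→2: 2[lead,t=2,p]
e10 propose(2,'x'): 2[lead,t=2,p,x]
e11 deliver 2→0: 0[foll,t=2,x]
e12 deliver 2→1: 1[foll,t=2,p]
e13 deliver 0→1: ·
e14 deliver 0→1: ·
e15 deliver 2→1: 1[foll,t=2,p,x]
e16 propose(1,'x'): ·
e17 deliver 1→0: ·
e18 deliver 0→1: ·
e19 deliver 0→1: ·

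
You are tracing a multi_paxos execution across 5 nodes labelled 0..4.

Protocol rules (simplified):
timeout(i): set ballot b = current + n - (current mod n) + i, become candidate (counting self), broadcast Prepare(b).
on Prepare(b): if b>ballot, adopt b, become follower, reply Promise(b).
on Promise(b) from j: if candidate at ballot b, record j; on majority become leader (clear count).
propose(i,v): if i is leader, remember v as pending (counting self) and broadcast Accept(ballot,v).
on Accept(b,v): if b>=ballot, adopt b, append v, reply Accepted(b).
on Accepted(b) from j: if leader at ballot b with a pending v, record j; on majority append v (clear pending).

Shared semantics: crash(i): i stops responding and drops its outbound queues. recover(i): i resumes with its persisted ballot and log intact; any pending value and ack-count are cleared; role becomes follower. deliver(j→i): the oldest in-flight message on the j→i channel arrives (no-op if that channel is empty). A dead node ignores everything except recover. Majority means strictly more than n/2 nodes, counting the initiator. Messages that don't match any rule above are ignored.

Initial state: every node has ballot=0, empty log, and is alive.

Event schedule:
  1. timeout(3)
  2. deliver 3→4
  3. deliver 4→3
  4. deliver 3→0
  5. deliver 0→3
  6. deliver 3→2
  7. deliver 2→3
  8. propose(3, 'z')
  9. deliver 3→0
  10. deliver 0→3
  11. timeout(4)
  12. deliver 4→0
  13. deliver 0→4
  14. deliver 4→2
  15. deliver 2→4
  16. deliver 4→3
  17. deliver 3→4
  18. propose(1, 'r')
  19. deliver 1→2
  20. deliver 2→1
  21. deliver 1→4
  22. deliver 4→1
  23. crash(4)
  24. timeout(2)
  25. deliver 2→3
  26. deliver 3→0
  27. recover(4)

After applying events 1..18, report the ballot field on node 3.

14

1. timeout(3):  <3:cand b8 ->
2. deliver 3→4:  <4:foll b8 ->
3. deliver 4→3:  nop
4. deliver 3→0:  <0:foll b8 ->
5. deliver 0→3:  <3:lead b8 ->
6. deliver 3→2:  <2:foll b8 ->
7. deliver 2→3:  nop
8. propose(3,'z'):  nop
9. deliver 3→0:  <0:foll b8 z>
10. deliver 0→3:  nop
11. timeout(4):  <4:cand b14 ->
12. deliver 4→0:  <0:foll b14 z>
13. deliver 0→4:  nop
14. deliver 4→2:  <2:foll b14 ->
15. deliver 2→4:  <4:lead b14 ->
16. deliver 4→3:  <3:foll b14 ->
17. deliver 3→4:  nop
18. propose(1,'r'):  nop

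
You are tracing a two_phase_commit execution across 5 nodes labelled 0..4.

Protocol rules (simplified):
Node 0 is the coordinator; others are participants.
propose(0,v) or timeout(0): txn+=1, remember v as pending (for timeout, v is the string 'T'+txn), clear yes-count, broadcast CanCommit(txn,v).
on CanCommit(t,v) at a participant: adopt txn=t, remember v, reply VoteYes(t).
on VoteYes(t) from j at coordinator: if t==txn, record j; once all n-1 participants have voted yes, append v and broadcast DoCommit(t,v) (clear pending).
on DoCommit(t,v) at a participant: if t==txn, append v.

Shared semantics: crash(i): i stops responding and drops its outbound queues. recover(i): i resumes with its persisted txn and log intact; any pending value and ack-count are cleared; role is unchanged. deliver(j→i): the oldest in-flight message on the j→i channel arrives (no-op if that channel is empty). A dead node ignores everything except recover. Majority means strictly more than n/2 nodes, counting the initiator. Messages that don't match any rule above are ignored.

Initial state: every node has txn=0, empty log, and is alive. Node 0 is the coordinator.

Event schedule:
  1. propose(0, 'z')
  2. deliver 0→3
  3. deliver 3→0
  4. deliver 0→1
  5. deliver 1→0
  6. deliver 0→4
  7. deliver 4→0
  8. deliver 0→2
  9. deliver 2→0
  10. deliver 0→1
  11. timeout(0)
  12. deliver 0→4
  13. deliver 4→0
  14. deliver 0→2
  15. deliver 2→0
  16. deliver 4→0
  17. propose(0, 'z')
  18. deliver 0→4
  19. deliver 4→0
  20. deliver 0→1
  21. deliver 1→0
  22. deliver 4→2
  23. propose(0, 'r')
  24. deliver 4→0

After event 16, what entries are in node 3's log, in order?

empty

e1 propose(0,'z'): 0[coor,t=1,-]
e2 deliver 0→3: 3[part,t=1,-]
e3 deliver 3→0: ·
e4 deliver 0→1: 1[part,t=1,-]
e5 deliver 1→0: ·
e6 deliver 0→4: 4[part,t=1,-]
e7 deliver 4→0: ·
e8 deliver 0→2: 2[part,t=1,-]
e9 deliver 2→0: 0[coor,t=1,z]
e10 deliver 0→1: 1[part,t=1,z]
e11 timeout(0): 0[coor,t=2,z]
e12 deliver 0→4: 4[part,t=1,z]
e13 deliver 4→0: ·
e14 deliver 0→2: 2[part,t=1,z]
e15 deliver 2→0: ·
e16 deliver 4→0: ·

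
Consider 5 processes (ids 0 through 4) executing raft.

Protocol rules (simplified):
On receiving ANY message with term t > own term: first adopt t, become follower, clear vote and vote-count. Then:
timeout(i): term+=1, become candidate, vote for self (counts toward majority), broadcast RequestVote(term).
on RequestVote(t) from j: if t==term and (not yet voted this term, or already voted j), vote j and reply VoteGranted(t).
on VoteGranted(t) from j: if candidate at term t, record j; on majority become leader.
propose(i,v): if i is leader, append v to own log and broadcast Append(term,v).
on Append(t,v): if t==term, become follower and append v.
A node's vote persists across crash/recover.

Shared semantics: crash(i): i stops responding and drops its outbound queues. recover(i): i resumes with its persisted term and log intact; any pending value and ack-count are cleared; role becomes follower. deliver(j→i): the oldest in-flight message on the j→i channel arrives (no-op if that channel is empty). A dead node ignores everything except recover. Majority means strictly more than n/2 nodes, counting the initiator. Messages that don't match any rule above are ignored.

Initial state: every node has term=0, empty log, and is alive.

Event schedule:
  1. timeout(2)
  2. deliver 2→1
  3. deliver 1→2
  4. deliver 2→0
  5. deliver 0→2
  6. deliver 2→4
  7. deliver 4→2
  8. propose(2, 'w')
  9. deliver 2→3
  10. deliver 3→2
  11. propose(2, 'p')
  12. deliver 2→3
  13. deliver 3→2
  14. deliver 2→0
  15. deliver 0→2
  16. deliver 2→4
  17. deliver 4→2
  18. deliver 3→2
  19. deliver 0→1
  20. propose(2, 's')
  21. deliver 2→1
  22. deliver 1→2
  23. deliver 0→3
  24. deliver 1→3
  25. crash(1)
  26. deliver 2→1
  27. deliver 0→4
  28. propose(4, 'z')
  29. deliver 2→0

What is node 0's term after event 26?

1

[1] timeout(2) → N2(cand t1 [-])
[2] deliver 2→1 → N1(foll t1 [-])
[3] deliver 1→2 → ∅
[4] deliver 2→0 → N0(foll t1 [-])
[5] deliver 0→2 → N2(lead t1 [-])
[6] deliver 2→4 → N4(foll t1 [-])
[7] deliver 4→2 → ∅
[8] propose(2,'w') → N2(lead t1 [w])
[9] deliver 2→3 → N3(foll t1 [-])
[10] deliver 3→2 → ∅
[11] propose(2,'p') → N2(lead t1 [w,p])
[12] deliver 2→3 → N3(foll t1 [w])
[13] deliver 3→2 → ∅
[14] deliver 2→0 → N0(foll t1 [w])
[15] deliver 0→2 → ∅
[16] deliver 2→4 → N4(foll t1 [w])
[17] deliver 4→2 → ∅
[18] deliver 3→2 → ∅
[19] deliver 0→1 → ∅
[20] propose(2,'s') → N2(lead t1 [w,p,s])
[21] deliver 2→1 → N1(foll t1 [w])
[22] deliver 1→2 → ∅
[23] deliver 0→3 → ∅
[24] deliver 1→3 → ∅
[25] crash(1) → N1(✗foll t1 [w])
[26] deliver 2→1 → ∅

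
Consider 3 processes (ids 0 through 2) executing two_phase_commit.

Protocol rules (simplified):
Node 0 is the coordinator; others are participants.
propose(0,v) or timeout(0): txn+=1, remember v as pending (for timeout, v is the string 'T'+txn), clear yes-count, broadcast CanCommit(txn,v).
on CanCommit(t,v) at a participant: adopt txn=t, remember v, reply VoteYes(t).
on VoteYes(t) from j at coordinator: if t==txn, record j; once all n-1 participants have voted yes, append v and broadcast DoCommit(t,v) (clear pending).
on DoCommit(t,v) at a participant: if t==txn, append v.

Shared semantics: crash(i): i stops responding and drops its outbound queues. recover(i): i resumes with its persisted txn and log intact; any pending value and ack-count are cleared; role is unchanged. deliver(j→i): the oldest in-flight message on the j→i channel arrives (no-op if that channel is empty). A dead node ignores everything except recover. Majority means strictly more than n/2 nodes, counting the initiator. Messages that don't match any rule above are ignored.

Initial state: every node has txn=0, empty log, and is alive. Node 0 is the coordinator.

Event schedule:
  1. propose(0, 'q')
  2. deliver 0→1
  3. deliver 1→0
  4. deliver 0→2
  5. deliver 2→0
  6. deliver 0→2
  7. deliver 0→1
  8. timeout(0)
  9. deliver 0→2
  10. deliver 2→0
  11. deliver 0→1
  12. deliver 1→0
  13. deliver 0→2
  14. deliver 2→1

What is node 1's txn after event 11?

2

[1] propose(0,'q') → N0(coor t1 [-])
[2] deliver 0→1 → N1(part t1 [-])
[3] deliver 1→0 → ∅
[4] deliver 0→2 → N2(part t1 [-])
[5] deliver 2→0 → N0(coor t1 [q])
[6] deliver 0→2 → N2(part t1 [q])
[7] deliver 0→1 → N1(part t1 [q])
[8] timeout(0) → N0(coor t2 [q])
[9] deliver 0→2 → N2(part t2 [q])
[10] deliver 2→0 → ∅
[11] deliver 0→1 → N1(part t2 [q])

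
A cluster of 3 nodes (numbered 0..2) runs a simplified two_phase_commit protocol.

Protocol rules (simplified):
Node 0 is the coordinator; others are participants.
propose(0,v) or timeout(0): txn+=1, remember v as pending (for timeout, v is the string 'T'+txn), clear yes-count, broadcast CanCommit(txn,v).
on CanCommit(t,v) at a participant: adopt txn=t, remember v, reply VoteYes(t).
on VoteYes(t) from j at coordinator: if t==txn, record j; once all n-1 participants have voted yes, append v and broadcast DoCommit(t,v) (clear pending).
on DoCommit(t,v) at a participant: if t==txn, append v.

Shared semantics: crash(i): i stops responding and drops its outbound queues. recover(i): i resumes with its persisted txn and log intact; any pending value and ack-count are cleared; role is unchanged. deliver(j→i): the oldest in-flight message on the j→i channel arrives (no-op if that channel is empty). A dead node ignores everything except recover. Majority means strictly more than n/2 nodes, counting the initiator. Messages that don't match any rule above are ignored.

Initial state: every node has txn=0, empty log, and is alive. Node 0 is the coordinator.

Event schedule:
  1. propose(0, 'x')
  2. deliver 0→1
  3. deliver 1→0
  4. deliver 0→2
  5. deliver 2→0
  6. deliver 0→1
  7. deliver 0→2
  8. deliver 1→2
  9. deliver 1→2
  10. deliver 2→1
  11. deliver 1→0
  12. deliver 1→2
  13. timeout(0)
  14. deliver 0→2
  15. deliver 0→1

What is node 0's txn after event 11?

step 1 propose(0,'x'): 0={coor,t=1,log=-}
step 2 deliver 0→1: 1={part,t=1,log=-}
step 3 deliver 1→0: —
step 4 deliver 0→2: 2={part,t=1,log=-}
step 5 deliver 2→0: 0={coor,t=1,log=x}
step 6 deliver 0→1: 1={part,t=1,log=x}
step 7 deliver 0→2: 2={part,t=1,log=x}
step 8 deliver 1→2: —
step 9 deliver 1→2: —
step 10 deliver 2→1: —
step 11 deliver 1→0: —

1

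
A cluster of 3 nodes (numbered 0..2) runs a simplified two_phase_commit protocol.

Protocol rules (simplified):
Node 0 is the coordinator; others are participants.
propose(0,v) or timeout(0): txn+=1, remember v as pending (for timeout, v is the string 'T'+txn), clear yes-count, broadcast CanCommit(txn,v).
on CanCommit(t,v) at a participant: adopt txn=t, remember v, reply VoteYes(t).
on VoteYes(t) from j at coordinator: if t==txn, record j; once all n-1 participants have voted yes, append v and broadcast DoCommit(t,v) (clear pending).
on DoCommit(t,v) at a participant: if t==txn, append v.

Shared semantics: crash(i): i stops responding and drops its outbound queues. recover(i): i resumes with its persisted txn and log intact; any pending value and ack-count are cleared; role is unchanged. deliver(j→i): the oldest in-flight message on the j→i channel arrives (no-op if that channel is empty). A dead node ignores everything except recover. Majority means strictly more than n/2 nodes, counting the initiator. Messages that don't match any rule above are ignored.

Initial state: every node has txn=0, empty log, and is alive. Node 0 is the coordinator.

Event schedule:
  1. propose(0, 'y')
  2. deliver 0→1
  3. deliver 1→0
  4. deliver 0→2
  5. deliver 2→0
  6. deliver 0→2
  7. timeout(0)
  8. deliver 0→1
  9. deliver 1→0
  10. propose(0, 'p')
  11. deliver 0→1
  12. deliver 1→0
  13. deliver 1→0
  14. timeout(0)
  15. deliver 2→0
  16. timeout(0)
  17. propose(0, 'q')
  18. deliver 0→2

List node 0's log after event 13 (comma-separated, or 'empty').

y

step 1 propose(0,'y'): 0={coor,t=1,log=-}
step 2 deliver 0→1: 1={part,t=1,log=-}
step 3 deliver 1→0: —
step 4 deliver 0→2: 2={part,t=1,log=-}
step 5 deliver 2→0: 0={coor,t=1,log=y}
step 6 deliver 0→2: 2={part,t=1,log=y}
step 7 timeout(0): 0={coor,t=2,log=y}
step 8 deliver 0→1: 1={part,t=1,log=y}
step 9 deliver 1→0: —
step 10 propose(0,'p'): 0={coor,t=3,log=y}
step 11 deliver 0→1: 1={part,t=2,log=y}
step 12 deliver 1→0: —
step 13 deliver 1→0: —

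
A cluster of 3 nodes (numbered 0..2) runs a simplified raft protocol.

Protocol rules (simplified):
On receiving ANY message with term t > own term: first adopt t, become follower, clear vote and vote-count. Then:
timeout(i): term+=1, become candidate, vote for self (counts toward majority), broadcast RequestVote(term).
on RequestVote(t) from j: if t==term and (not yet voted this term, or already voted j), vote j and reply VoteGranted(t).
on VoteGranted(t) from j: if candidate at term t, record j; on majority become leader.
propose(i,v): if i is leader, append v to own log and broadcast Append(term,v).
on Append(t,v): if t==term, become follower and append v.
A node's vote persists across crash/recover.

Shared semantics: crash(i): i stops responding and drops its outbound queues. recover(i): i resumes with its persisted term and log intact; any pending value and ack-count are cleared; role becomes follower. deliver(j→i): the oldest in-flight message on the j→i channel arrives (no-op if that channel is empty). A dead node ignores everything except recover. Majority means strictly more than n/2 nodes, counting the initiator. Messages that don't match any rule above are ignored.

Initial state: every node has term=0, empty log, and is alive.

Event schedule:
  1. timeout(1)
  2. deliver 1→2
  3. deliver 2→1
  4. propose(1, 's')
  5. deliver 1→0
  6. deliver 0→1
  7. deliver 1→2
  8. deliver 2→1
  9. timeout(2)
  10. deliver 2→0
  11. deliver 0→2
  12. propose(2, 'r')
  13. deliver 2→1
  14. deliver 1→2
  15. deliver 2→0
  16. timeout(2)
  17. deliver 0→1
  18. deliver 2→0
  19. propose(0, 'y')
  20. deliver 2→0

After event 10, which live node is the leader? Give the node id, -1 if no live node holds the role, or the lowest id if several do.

[1] timeout(1) → N1(cand t1 [-])
[2] deliver 1→2 → N2(foll t1 [-])
[3] deliver 2→1 → N1(lead t1 [-])
[4] propose(1,'s') → N1(lead t1 [s])
[5] deliver 1→0 → N0(foll t1 [-])
[6] deliver 0→1 → ∅
[7] deliver 1→2 → N2(foll t1 [s])
[8] deliver 2→1 → ∅
[9] timeout(2) → N2(cand t2 [s])
[10] deliver 2→0 → N0(foll t2 [-])

1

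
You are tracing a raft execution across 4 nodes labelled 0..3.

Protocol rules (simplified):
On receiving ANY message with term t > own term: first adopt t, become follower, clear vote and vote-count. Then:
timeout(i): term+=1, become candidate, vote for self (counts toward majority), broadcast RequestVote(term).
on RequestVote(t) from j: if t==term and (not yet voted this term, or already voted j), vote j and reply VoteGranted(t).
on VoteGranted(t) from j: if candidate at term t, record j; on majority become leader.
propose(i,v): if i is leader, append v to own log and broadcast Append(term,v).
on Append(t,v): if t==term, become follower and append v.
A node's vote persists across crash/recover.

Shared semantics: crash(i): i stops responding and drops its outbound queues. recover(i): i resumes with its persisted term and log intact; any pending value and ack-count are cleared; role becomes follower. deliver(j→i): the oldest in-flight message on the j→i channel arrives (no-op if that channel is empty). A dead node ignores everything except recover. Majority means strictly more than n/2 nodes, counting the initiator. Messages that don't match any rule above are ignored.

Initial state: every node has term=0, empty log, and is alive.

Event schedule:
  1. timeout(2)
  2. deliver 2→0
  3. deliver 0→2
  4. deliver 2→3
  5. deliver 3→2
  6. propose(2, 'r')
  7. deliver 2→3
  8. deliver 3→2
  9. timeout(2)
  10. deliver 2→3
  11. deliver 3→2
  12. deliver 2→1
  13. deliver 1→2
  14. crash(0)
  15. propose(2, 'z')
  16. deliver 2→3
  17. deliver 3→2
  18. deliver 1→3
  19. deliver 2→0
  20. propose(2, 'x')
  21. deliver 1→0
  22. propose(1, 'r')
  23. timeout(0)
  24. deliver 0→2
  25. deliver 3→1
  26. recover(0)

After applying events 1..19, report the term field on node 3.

e1 timeout(2): 2[cand,t=1,-]
e2 deliver 2→0: 0[foll,t=1,-]
e3 deliver 0→2: ·
e4 deliver 2→3: 3[foll,t=1,-]
e5 deliver 3→2: 2[lead,t=1,-]
e6 propose(2,'r'): 2[lead,t=1,r]
e7 deliver 2→3: 3[foll,t=1,r]
e8 deliver 3→2: ·
e9 timeout(2): 2[cand,t=2,r]
e10 deliver 2→3: 3[foll,t=2,r]
e11 deliver 3→2: ·
e12 deliver 2→1: 1[foll,t=1,-]
e13 deliver 1→2: ·
e14 crash(0): 0[✗foll,t=1,-]
e15 propose(2,'z'): ·
e16 deliver 2→3: ·
e17 deliver 3→2: ·
e18 deliver 1→3: ·
e19 deliver 2→0: ·

2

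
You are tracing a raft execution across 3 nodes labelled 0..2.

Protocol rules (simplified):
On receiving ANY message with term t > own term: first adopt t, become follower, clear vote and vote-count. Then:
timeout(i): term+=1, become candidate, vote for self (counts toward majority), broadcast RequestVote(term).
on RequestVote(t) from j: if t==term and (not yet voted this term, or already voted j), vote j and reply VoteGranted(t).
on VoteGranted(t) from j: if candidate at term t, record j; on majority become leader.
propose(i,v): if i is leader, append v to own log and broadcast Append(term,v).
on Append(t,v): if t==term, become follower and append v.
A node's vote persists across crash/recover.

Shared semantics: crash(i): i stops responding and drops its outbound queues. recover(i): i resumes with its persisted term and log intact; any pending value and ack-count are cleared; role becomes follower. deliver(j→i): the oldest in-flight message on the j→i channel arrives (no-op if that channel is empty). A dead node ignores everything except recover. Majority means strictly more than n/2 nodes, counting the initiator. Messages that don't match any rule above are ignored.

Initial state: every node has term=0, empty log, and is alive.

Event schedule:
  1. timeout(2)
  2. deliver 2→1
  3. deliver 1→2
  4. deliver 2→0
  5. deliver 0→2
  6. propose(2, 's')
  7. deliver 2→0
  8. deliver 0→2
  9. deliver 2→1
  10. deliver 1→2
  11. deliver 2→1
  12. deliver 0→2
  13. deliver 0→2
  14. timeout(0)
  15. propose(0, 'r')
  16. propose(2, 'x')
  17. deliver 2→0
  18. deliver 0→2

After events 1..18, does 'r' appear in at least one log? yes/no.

no

e1 timeout(2): 2[cand,t=1,-]
e2 deliver 2→1: 1[foll,t=1,-]
e3 deliver 1→2: 2[lead,t=1,-]
e4 deliver 2→0: 0[foll,t=1,-]
e5 deliver 0→2: ·
e6 propose(2,'s'): 2[lead,t=1,s]
e7 deliver 2→0: 0[foll,t=1,s]
e8 deliver 0→2: ·
e9 deliver 2→1: 1[foll,t=1,s]
e10 deliver 1→2: ·
e11 deliver 2→1: ·
e12 deliver 0→2: ·
e13 deliver 0→2: ·
e14 timeout(0): 0[cand,t=2,s]
e15 propose(0,'r'): ·
e16 propose(2,'x'): 2[lead,t=1,s,x]
e17 deliver 2→0: ·
e18 deliver 0→2: 2[foll,t=2,s,x]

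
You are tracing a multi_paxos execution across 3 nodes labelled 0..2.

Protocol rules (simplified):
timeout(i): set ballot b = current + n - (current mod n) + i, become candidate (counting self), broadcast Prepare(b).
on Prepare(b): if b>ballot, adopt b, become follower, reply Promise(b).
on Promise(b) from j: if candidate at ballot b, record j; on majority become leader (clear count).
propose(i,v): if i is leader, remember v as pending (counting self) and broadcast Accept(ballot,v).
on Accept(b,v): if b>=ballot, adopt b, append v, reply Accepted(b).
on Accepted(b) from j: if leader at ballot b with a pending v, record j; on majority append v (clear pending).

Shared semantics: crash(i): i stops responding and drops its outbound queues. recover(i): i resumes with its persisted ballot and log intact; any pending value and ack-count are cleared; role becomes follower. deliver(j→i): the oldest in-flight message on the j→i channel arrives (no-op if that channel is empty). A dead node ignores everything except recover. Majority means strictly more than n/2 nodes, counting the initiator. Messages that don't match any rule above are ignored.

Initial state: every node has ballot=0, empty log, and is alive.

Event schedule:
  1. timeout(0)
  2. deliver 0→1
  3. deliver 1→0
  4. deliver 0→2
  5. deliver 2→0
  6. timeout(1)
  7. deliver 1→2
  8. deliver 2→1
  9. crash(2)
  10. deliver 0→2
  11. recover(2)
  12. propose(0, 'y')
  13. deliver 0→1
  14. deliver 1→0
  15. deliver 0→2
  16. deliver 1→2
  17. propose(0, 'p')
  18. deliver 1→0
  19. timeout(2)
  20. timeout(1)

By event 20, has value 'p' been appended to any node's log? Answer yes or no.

no

e1 timeout(0): 0[cand,b=3,-]
e2 deliver 0→1: 1[foll,b=3,-]
e3 deliver 1→0: 0[lead,b=3,-]
e4 deliver 0→2: 2[foll,b=3,-]
e5 deliver 2→0: ·
e6 timeout(1): 1[cand,b=7,-]
e7 deliver 1→2: 2[foll,b=7,-]
e8 deliver 2→1: 1[lead,b=7,-]
e9 crash(2): 2[✗foll,b=7,-]
e10 deliver 0→2: ·
e11 recover(2): 2[foll,b=7,-]
e12 propose(0,'y'): ·
e13 deliver 0→1: ·
e14 deliver 1→0: 0[foll,b=7,-]
e15 deliver 0→2: ·
e16 deliver 1→2: ·
e17 propose(0,'p'): ·
e18 deliver 1→0: ·
e19 timeout(2): 2[cand,b=11,-]
e20 timeout(1): 1[cand,b=10,-]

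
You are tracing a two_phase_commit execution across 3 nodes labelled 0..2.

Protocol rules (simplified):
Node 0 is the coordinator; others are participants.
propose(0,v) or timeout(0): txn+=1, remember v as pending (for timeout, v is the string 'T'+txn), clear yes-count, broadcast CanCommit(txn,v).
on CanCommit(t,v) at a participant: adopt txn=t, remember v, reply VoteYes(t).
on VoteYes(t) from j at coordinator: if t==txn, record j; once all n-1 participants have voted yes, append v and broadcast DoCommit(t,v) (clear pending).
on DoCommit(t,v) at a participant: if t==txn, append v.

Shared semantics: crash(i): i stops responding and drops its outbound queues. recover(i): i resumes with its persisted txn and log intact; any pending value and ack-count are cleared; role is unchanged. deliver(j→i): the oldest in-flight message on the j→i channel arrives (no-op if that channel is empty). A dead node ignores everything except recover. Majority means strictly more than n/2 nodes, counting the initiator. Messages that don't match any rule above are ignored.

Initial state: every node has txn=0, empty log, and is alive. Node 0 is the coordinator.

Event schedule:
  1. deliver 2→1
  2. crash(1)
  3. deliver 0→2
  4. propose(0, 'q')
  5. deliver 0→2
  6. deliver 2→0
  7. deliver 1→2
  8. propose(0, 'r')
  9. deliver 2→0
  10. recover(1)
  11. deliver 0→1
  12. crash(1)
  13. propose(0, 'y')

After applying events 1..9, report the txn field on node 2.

1

[1] deliver 2→1 → ∅
[2] crash(1) → N1(✗part t0 [-])
[3] deliver 0→2 → ∅
[4] propose(0,'q') → N0(coor t1 [-])
[5] deliver 0→2 → N2(part t1 [-])
[6] deliver 2→0 → ∅
[7] deliver 1→2 → ∅
[8] propose(0,'r') → N0(coor t2 [-])
[9] deliver 2→0 → ∅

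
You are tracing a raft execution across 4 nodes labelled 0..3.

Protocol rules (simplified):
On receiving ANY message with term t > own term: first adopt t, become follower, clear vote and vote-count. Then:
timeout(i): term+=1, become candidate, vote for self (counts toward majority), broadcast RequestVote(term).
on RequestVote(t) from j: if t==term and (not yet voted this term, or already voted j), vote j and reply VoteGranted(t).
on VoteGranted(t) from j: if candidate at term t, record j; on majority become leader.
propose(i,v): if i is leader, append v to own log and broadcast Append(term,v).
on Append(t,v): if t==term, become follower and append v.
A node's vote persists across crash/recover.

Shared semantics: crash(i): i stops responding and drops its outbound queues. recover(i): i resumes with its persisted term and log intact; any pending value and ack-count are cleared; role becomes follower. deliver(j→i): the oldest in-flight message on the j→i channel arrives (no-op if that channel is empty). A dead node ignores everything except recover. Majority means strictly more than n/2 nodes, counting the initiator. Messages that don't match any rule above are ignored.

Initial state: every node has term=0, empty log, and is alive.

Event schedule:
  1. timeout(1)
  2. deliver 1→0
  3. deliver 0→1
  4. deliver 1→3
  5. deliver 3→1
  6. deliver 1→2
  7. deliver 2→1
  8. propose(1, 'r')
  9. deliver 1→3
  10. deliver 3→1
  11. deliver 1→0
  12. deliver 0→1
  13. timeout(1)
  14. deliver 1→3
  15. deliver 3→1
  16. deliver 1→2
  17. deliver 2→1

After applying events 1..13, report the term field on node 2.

1

step 1 timeout(1): 1={cand,t=1,log=-}
step 2 deliver 1→0: 0={foll,t=1,log=-}
step 3 deliver 0→1: —
step 4 deliver 1→3: 3={foll,t=1,log=-}
step 5 deliver 3→1: 1={lead,t=1,log=-}
step 6 deliver 1→2: 2={foll,t=1,log=-}
step 7 deliver 2→1: —
step 8 propose(1,'r'): 1={lead,t=1,log=r}
step 9 deliver 1→3: 3={foll,t=1,log=r}
step 10 deliver 3→1: —
step 11 deliver 1→0: 0={foll,t=1,log=r}
step 12 deliver 0→1: —
step 13 timeout(1): 1={cand,t=2,log=r}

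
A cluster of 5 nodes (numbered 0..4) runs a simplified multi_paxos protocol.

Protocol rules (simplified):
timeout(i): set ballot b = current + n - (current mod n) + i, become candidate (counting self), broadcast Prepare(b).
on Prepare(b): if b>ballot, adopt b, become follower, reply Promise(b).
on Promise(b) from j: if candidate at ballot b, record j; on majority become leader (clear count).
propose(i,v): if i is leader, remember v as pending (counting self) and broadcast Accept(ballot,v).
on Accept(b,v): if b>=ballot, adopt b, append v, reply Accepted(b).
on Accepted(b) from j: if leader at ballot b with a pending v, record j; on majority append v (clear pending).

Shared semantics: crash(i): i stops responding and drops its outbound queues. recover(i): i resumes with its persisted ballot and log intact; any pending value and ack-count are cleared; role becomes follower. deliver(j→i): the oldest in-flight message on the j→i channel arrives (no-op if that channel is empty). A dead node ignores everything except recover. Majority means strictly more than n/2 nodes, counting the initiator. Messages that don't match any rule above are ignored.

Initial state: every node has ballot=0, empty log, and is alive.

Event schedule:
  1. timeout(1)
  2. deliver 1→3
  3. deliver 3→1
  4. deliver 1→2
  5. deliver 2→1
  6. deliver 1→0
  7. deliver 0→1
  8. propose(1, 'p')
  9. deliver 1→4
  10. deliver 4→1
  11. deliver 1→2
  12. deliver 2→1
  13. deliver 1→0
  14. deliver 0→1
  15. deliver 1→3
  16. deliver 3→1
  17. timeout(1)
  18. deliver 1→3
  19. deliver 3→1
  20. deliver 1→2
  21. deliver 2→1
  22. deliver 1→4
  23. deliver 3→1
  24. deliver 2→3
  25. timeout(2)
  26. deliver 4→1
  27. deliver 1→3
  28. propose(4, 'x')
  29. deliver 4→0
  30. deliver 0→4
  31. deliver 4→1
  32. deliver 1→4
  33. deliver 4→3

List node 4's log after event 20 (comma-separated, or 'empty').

step 1 timeout(1): 1={cand,b=6,log=-}
step 2 deliver 1→3: 3={foll,b=6,log=-}
step 3 deliver 3→1: —
step 4 deliver 1→2: 2={foll,b=6,log=-}
step 5 deliver 2→1: 1={lead,b=6,log=-}
step 6 deliver 1→0: 0={foll,b=6,log=-}
step 7 deliver 0→1: —
step 8 propose(1,'p'): —
step 9 deliver 1→4: 4={foll,b=6,log=-}
step 10 deliver 4→1: —
step 11 deliver 1→2: 2={foll,b=6,log=p}
step 12 deliver 2→1: —
step 13 deliver 1→0: 0={foll,b=6,log=p}
step 14 deliver 0→1: 1={lead,b=6,log=p}
step 15 deliver 1→3: 3={foll,b=6,log=p}
step 16 deliver 3→1: —
step 17 timeout(1): 1={cand,b=11,log=p}
step 18 deliver 1→3: 3={foll,b=11,log=p}
step 19 deliver 3→1: —
step 20 deliver 1→2: 2={foll,b=11,log=p}

empty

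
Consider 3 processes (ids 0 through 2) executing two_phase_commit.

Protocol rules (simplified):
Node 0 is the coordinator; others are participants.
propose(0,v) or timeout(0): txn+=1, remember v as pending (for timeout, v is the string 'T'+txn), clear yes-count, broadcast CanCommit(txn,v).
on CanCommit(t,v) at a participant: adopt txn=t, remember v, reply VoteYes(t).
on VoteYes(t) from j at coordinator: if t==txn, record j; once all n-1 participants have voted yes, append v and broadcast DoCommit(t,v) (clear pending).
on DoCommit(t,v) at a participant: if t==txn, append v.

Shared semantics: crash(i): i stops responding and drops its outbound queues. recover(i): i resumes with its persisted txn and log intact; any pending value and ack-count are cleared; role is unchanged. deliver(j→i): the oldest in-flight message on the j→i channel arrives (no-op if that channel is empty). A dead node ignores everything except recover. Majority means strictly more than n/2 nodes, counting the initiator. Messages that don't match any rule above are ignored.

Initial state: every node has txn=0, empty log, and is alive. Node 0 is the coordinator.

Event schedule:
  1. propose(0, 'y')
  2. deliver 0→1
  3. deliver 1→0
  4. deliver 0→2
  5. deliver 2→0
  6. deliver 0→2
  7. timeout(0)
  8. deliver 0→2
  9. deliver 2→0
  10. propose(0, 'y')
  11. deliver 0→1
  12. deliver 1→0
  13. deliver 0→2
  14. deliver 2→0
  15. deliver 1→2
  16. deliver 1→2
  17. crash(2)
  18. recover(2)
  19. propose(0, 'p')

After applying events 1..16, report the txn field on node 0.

[1] propose(0,'y') → N0(coor t1 [-])
[2] deliver 0→1 → N1(part t1 [-])
[3] deliver 1→0 → ∅
[4] deliver 0→2 → N2(part t1 [-])
[5] deliver 2→0 → N0(coor t1 [y])
[6] deliver 0→2 → N2(part t1 [y])
[7] timeout(0) → N0(coor t2 [y])
[8] deliver 0→2 → N2(part t2 [y])
[9] deliver 2→0 → ∅
[10] propose(0,'y') → N0(coor t3 [y])
[11] deliver 0→1 → N1(part t1 [y])
[12] deliver 1→0 → ∅
[13] deliver 0→2 → N2(part t3 [y])
[14] deliver 2→0 → ∅
[15] deliver 1→2 → ∅
[16] deliver 1→2 → ∅

3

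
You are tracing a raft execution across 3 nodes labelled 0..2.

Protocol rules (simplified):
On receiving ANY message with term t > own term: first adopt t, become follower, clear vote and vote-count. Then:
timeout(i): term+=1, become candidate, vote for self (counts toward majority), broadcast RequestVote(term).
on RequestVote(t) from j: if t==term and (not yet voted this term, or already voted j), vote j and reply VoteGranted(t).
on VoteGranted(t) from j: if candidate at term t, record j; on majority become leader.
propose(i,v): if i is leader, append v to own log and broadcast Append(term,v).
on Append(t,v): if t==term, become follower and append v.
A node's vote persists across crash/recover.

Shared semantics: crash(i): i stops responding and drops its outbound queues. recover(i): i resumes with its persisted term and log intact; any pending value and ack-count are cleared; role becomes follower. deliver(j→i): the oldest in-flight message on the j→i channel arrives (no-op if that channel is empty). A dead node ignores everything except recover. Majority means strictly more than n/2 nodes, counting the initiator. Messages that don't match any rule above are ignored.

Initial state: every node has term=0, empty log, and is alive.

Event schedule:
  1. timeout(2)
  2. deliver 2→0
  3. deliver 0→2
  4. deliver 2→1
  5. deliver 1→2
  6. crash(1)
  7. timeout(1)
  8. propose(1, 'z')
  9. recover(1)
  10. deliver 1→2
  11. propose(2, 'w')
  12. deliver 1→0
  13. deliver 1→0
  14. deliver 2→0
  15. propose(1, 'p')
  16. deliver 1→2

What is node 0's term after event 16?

1

after 1 — timeout(2): n2:cand/t1/[-]
after 2 — deliver 2→0: n0:foll/t1/[-]
after 3 — deliver 0→2: n2:lead/t1/[-]
after 4 — deliver 2→1: n1:foll/t1/[-]
after 5 — deliver 1→2: ·
after 6 — crash(1): n1:✗foll/t1/[-]
after 7 — timeout(1): ·
after 8 — propose(1,'z'): ·
after 9 — recover(1): n1:foll/t1/[-]
after 10 — deliver 1→2: ·
after 11 — propose(2,'w'): n2:lead/t1/[w]
after 12 — deliver 1→0: ·
after 13 — deliver 1→0: ·
after 14 — deliver 2→0: n0:foll/t1/[w]
after 15 — propose(1,'p'): ·
after 16 — deliver 1→2: ·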